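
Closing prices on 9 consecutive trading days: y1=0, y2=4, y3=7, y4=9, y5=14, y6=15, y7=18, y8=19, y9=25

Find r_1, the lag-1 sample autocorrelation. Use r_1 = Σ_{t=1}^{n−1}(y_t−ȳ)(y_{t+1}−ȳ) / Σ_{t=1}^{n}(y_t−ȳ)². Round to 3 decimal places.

0.593

Mean ȳ = (0 + 4 + 7 + 9 + 14 + 15 + 18 + 19 + 25)/9 = 12.3333
Numerator Σ_{t=1}^{8}(y_t−ȳ)(y_{t+1}−ȳ) = 301.2222
Denominator Σ(y_t−ȳ)² = 508.0000
r_1 = 301.2222 / 508.0000 = 0.593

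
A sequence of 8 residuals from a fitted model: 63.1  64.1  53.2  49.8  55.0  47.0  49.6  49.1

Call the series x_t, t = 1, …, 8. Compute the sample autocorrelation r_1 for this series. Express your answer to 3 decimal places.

0.431

Mean x̄ = (63.1 + 64.1 + 53.2 + 49.8 + 55.0 + 47.0 + 49.6 + 49.1)/8 = 53.8625
Σ(x_t−x̄)(x_{t+1}−x̄) = (94.5689) + (-6.7823) + (2.6914) + (-4.6211) + (-7.8061) + (29.2514) + (20.3002) = 127.6023
Denominator Σ(x_t−x̄)² = 296.3188
r_1 = 127.6023 / 296.3188 = 0.431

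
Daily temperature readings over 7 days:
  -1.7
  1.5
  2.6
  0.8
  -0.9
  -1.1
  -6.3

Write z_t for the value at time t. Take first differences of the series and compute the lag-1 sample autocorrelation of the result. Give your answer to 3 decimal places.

First differences Δz: 3.2, 1.1, -1.8, -1.7, -0.2, -5.2
Mean of differences = -0.7667
Numerator Σ(Δz_t−Δz̄)(Δz_{t+1}−Δz̄) = 3.3989
Denominator Σ(Δz_t−Δz̄)² = 41.1333
r_1(Δz) = 3.3989 / 41.1333 = 0.083

0.083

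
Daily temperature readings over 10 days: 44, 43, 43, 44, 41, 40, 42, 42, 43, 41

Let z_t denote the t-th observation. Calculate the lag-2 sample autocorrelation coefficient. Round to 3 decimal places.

Mean z̄ = (44 + 43 + 43 + 44 + 41 + 40 + 42 + 42 + 43 + 41)/10 = 42.3000
Numerator Σ_{t=1}^{8}(z_t−z̄)(z_{t+2}−z̄) = -1.1800
Denominator Σ(z_t−z̄)² = 16.1000
r_2 = -1.1800 / 16.1000 = -0.073

-0.073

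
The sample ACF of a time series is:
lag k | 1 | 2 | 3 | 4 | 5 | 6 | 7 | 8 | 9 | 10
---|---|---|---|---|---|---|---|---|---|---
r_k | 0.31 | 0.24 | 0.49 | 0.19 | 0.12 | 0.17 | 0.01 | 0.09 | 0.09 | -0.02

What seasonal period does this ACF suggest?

3

The largest autocorrelation is r_3 = 0.49; the remaining lags stay at or below 0.31. The elevated value at lag 1 (0.31), dropping to 0.24 at lag 2, reflects decaying short-term dependence rather than seasonality.
The dominant spike at lag 3 indicates a seasonal period of 3.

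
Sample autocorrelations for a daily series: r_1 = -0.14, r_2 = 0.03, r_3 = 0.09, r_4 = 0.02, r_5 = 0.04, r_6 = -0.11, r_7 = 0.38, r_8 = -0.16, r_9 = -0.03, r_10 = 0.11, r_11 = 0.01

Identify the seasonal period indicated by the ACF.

7

The largest autocorrelation is r_7 = 0.38; the remaining lags stay at or below 0.11.
The dominant spike at lag 7 indicates a seasonal period of 7.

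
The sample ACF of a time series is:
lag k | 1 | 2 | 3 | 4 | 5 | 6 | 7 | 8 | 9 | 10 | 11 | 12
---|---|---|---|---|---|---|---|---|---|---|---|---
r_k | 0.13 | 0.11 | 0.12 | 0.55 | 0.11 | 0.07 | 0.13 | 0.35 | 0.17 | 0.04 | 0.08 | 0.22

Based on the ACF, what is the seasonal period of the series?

The largest autocorrelation is r_4 = 0.55, with weaker echoes at lags 8 (0.35) and 12 (0.22); the remaining lags stay at or below 0.17.
The dominant spike at lag 4 indicates a seasonal period of 4.

4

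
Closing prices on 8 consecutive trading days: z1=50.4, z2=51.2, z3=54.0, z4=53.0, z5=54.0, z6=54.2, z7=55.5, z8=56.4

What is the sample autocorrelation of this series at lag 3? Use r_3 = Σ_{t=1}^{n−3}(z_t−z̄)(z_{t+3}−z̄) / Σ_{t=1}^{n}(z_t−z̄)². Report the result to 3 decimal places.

0.041

Mean z̄ = (50.4 + 51.2 + 54.0 + 53.0 + 54.0 + 54.2 + 55.5 + 56.4)/8 = 53.5875
Σ(z_t−z̄)(z_{t+3}−z̄) = (1.8727) + (-0.9848) + (0.2527) + (-1.1236) + (1.1602) = 1.1770
Denominator Σ(z_t−z̄)² = 28.4888
r_3 = 1.1770 / 28.4888 = 0.041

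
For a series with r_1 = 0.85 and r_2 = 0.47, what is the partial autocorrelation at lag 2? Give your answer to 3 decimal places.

-0.910

φ_{22} = (r_2 − r_1²) / (1 − r_1²)
r_1² = (0.85)² = 0.7225
Numerator = 0.47 − 0.7225 = -0.2525; denominator = 1 − 0.7225 = 0.2775
φ_{22} = -0.2525 / 0.2775 = -0.910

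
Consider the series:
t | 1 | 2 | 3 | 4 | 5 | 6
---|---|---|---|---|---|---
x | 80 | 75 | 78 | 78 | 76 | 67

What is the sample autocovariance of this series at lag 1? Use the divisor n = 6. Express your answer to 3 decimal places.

-0.185

Mean x̄ = (80 + 75 + 78 + 78 + 76 + 67)/6 = 75.6667
Deviations: 4.3333, -0.6667, 2.3333, 2.3333, 0.3333, -8.6667
Σ_{t=1}^{5}(x_t−x̄)(x_{t+1}−x̄) = -1.1111
γ_1 = -1.1111 / 6 = -0.185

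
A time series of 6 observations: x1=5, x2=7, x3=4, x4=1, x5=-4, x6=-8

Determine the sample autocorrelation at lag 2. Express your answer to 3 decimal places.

-0.015

Mean x̄ = (5 + 7 + 4 + 1 − 4 − 8)/6 = 0.8333
Deviations from mean: 4.1667, 6.1667, 3.1667, 0.1667, -4.8333, -8.8333
Numerator Σ_{t=1}^{4}(x_t−x̄)(x_{t+2}−x̄) = -2.5556
Denominator Σ(x_t−x̄)² = 166.8333
r_2 = -2.5556 / 166.8333 = -0.015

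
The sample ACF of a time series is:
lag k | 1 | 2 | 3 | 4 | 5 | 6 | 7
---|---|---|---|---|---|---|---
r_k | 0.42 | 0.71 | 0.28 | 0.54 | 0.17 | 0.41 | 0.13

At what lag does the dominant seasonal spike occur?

The largest autocorrelation is r_2 = 0.71, with a weaker echo at lag 4 (0.54); the remaining lags stay at or below 0.42.
The dominant spike at lag 2 indicates a seasonal period of 2.

2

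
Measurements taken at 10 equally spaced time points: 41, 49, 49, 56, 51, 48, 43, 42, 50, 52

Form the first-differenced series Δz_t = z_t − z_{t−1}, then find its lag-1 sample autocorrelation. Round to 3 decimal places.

First differences Δz: 8, 0, 7, -5, -3, -5, -1, 8, 2
Mean of differences = 1.2222
Numerator Σ(Δz_t−Δz̄)(Δz_{t+1}−Δz̄) = 5.2840
Denominator Σ(Δz_t−Δz̄)² = 227.5556
r_1(Δz) = 5.2840 / 227.5556 = 0.023

0.023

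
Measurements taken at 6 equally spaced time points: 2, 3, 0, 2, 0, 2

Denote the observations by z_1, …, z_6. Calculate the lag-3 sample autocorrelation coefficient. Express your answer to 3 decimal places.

-0.367

Mean z̄ = (2 + 3 + 0 + 2 + 0 + 2)/6 = 1.5000
Deviations from mean: 0.5000, 1.5000, -1.5000, 0.5000, -1.5000, 0.5000
Σ(z_t−z̄)(z_{t+3}−z̄) = (0.2500) + (-2.2500) + (-0.7500) = -2.7500
Denominator Σ(z_t−z̄)² = 7.5000
r_3 = -2.7500 / 7.5000 = -0.367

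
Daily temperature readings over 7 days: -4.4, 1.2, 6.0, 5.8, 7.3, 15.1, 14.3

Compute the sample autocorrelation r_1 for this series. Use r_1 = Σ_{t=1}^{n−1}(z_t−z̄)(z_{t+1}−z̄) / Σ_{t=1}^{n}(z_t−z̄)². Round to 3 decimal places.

0.474

Mean z̄ = (-4.4 + 1.2 + 6.0 + 5.8 + 7.3 + 15.1 + 14.3)/7 = 6.4714
Deviations from mean: -10.8714, -5.2714, -0.4714, -0.6714, 0.8286, 8.6286, 7.8286
Numerator Σ_{t=1}^{6}(z_t−z̄)(z_{t+1}−z̄) = 134.2520
Denominator Σ(z_t−z̄)² = 283.0743
r_1 = 134.2520 / 283.0743 = 0.474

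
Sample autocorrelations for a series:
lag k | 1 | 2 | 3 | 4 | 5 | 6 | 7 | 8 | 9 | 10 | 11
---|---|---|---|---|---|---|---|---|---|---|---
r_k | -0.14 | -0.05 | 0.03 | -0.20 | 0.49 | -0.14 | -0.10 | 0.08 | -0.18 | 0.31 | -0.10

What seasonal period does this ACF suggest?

5

The largest autocorrelation is r_5 = 0.49, with a weaker echo at lag 10 (0.31); the remaining lags stay at or below 0.08.
The dominant spike at lag 5 indicates a seasonal period of 5.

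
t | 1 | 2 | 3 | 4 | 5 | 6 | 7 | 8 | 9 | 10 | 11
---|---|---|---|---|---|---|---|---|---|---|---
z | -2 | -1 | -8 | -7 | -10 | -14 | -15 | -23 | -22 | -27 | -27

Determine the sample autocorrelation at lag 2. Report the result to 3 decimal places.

0.459

Mean z̄ = (-2 − 1 − 8 − 7 − 10 − 14 − 15 − 23 − 22 − 27 − 27)/11 = -14.1818
Numerator Σ_{t=1}^{9}(z_t−z̄)(z_{t+2}−z̄) = 411.7521
Denominator Σ(z_t−z̄)² = 897.6364
r_2 = 411.7521 / 897.6364 = 0.459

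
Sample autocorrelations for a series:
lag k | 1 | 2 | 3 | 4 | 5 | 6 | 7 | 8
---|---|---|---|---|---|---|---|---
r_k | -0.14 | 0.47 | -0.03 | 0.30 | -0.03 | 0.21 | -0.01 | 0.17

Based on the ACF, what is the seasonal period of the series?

The largest autocorrelation is r_2 = 0.47, with weaker echoes at lags 4 (0.30), 6 (0.21) and 8 (0.17); the remaining lags stay at or below -0.01.
The dominant spike at lag 2 indicates a seasonal period of 2.

2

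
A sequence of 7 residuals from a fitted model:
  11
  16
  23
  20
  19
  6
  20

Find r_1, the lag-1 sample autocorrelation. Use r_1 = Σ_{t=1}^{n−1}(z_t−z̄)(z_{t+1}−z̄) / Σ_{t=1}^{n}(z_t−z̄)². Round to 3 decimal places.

Mean z̄ = (11 + 16 + 23 + 20 + 19 + 6 + 20)/7 = 16.4286
Deviations from mean: -5.4286, -0.4286, 6.5714, 3.5714, 2.5714, -10.4286, 3.5714
Numerator Σ_{t=1}^{6}(z_t−z̄)(z_{t+1}−z̄) = -31.8980
Denominator Σ(z_t−z̄)² = 213.7143
r_1 = -31.8980 / 213.7143 = -0.149

-0.149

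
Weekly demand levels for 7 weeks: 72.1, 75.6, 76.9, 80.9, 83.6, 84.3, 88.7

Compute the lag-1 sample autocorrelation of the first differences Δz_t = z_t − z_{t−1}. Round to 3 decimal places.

-0.556

First differences Δz: 3.5, 1.3, 4.0, 2.7, 0.7, 4.4
Mean of differences = 2.7667
Numerator Σ(Δz_t−Δz̄)(Δz_{t+1}−Δz̄) = -6.2044
Denominator Σ(Δz_t−Δz̄)² = 11.1533
r_1(Δz) = -6.2044 / 11.1533 = -0.556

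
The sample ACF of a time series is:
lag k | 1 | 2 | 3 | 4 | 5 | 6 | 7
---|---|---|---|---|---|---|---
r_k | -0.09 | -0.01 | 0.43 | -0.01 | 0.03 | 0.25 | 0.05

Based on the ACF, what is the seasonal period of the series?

3

The largest autocorrelation is r_3 = 0.43, with a weaker echo at lag 6 (0.25); the remaining lags stay at or below 0.05.
The dominant spike at lag 3 indicates a seasonal period of 3.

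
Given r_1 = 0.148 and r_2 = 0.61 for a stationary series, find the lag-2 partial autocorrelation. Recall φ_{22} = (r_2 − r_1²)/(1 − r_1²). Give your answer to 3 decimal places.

0.601

φ_{22} = (r_2 − r_1²) / (1 − r_1²)
r_1² = (0.148)² = 0.021904
Numerator = 0.61 − 0.0219 = 0.5881; denominator = 1 − 0.0219 = 0.9781
φ_{22} = 0.5881 / 0.9781 = 0.601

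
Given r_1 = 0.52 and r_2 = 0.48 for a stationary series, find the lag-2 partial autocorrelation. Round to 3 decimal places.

0.287

φ_{22} = (r_2 − r_1²) / (1 − r_1²)
r_1² = (0.52)² = 0.2704
Numerator = 0.48 − 0.2704 = 0.2096; denominator = 1 − 0.2704 = 0.7296
φ_{22} = 0.2096 / 0.7296 = 0.287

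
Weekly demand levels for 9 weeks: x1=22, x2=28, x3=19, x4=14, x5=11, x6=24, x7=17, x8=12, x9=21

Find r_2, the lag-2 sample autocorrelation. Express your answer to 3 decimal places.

-0.371

Mean x̄ = (22 + 28 + 19 + 14 + 11 + 24 + 17 + 12 + 21)/9 = 18.6667
Numerator Σ_{t=1}^{7}(x_t−x̄)(x_{t+2}−x̄) = -96.5556
Denominator Σ(x_t−x̄)² = 260.0000
r_2 = -96.5556 / 260.0000 = -0.371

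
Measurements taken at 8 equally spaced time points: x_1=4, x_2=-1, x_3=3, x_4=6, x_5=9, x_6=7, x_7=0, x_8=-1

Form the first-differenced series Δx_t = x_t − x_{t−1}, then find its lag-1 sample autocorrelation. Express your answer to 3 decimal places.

First differences Δx: -5, 4, 3, 3, -2, -7, -1
Mean of differences = -0.7143
Numerator Σ(Δx_t−Δx̄)(Δx_{t+1}−Δx̄) = 16.2041
Denominator Σ(Δx_t−Δx̄)² = 109.4286
r_1(Δx) = 16.2041 / 109.4286 = 0.148

0.148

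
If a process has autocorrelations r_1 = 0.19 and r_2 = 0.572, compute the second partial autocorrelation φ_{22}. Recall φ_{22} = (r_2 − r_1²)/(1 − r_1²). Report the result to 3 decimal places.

0.556

φ_{22} = (r_2 − r_1²) / (1 − r_1²)
r_1² = (0.19)² = 0.0361
Numerator = 0.572 − 0.0361 = 0.5359; denominator = 1 − 0.0361 = 0.9639
φ_{22} = 0.5359 / 0.9639 = 0.556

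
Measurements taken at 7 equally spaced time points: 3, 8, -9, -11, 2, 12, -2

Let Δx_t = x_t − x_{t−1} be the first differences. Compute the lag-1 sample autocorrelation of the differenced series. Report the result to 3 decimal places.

First differences Δx: 5, -17, -2, 13, 10, -14
Mean of differences = -0.8333
Numerator Σ(Δx_t−Δx̄)(Δx_{t+1}−Δx̄) = -84.3611
Denominator Σ(Δx_t−Δx̄)² = 778.8333
r_1(Δx) = -84.3611 / 778.8333 = -0.108

-0.108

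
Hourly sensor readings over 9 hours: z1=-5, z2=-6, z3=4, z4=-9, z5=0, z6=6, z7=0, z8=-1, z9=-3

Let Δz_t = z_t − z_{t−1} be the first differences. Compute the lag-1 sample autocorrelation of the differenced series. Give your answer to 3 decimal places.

-0.543

First differences Δz: -1, 10, -13, 9, 6, -6, -1, -2
Mean of differences = 0.2500
Numerator Σ(Δz_t−Δz̄)(Δz_{t+1}−Δz̄) = -232.3125
Denominator Σ(Δz_t−Δz̄)² = 427.5000
r_1(Δz) = -232.3125 / 427.5000 = -0.543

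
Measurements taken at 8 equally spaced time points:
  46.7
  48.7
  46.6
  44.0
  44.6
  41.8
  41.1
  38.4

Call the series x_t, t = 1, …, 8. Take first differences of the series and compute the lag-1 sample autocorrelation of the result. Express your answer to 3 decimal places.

-0.401

First differences Δx: 2.0, -2.1, -2.6, 0.6, -2.8, -0.7, -2.7
Mean of differences = -1.1857
Numerator Σ(Δx_t−Δx̄)(Δx_{t+1}−Δx̄) = -8.5473
Denominator Σ(Δx_t−Δx̄)² = 21.3086
r_1(Δx) = -8.5473 / 21.3086 = -0.401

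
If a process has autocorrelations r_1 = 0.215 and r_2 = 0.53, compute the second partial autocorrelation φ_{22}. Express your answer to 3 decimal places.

0.507

φ_{22} = (r_2 − r_1²) / (1 − r_1²)
r_1² = (0.215)² = 0.046225
Numerator = 0.53 − 0.0462 = 0.4838; denominator = 1 − 0.0462 = 0.9538
φ_{22} = 0.4838 / 0.9538 = 0.507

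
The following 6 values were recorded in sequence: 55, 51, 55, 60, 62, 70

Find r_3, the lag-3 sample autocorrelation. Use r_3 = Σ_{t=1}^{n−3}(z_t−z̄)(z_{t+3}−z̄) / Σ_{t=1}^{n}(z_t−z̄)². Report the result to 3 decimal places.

-0.318

Mean z̄ = (55 + 51 + 55 + 60 + 62 + 70)/6 = 58.8333
Numerator Σ_{t=1}^{3}(z_t−z̄)(z_{t+3}−z̄) = -72.0833
Denominator Σ(z_t−z̄)² = 226.8333
r_3 = -72.0833 / 226.8333 = -0.318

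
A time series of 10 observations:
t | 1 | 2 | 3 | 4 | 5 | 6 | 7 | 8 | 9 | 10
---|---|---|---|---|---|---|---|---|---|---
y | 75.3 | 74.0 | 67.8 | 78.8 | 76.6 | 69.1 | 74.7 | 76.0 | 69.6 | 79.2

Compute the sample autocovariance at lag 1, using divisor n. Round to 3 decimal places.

Mean ȳ = (75.3 + 74.0 + 67.8 + 78.8 + 76.6 + 69.1 + 74.7 + 76.0 + 69.6 + 79.2)/10 = 74.1100
Σ_{t=1}^{9}(y_t−ȳ)(y_{t+1}−ȳ) = -63.1481
γ_1 = -63.1481 / 10 = -6.315

-6.315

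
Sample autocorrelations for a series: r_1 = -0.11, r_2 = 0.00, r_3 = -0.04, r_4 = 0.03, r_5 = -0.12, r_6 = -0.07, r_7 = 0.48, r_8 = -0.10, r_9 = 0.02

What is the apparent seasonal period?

The largest autocorrelation is r_7 = 0.48; the remaining lags stay at or below 0.03.
The dominant spike at lag 7 indicates a seasonal period of 7.

7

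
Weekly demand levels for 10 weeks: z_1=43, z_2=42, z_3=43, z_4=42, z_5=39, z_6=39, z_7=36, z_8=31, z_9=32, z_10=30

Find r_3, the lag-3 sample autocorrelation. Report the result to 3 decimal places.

0.106

Mean z̄ = (43 + 42 + 43 + 42 + 39 + 39 + 36 + 31 + 32 + 30)/10 = 37.7000
Σ(z_t−z̄)(z_{t+3}−z̄) = (22.7900) + (5.5900) + (6.8900) + (-7.3100) + (-8.7100) + (-7.4100) + (13.0900) = 24.9300
Denominator Σ(z_t−z̄)² = 236.1000
r_3 = 24.9300 / 236.1000 = 0.106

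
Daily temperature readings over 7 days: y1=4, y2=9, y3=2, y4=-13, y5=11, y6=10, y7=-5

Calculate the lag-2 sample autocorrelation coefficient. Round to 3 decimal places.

Mean ȳ = (4 + 9 + 2 − 13 + 11 + 10 − 5)/7 = 2.5714
Deviations from mean: 1.4286, 6.4286, -0.5714, -15.5714, 8.4286, 7.4286, -7.5714
Σ(y_t−ȳ)(y_{t+2}−ȳ) = (-0.8163) + (-100.1020) + (-4.8163) + (-115.6735) + (-63.8163) = -285.2245
Denominator Σ(y_t−ȳ)² = 469.7143
r_2 = -285.2245 / 469.7143 = -0.607

-0.607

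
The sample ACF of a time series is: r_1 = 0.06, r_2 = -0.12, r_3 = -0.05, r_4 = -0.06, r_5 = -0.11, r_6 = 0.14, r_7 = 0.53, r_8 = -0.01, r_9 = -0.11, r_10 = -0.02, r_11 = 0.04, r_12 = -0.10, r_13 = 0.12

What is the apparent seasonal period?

The largest autocorrelation is r_7 = 0.53; the remaining lags stay at or below 0.14.
The dominant spike at lag 7 indicates a seasonal period of 7.

7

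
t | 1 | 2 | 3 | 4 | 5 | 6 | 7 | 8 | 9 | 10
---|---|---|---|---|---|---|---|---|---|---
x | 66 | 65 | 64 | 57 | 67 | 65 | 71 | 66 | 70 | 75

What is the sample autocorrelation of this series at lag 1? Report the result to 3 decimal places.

0.206

Mean x̄ = (66 + 65 + 64 + 57 + 67 + 65 + 71 + 66 + 70 + 75)/10 = 66.6000
Numerator Σ_{t=1}^{9}(x_t−x̄)(x_{t+1}−x̄) = 42.4400
Denominator Σ(x_t−x̄)² = 206.4000
r_1 = 42.4400 / 206.4000 = 0.206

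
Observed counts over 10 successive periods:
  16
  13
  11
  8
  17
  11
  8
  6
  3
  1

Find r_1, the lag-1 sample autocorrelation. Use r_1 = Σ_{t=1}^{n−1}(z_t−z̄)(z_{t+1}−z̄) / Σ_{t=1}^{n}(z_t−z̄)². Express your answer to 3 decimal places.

0.434

Mean z̄ = (16 + 13 + 11 + 8 + 17 + 11 + 8 + 6 + 3 + 1)/10 = 9.4000
Numerator Σ_{t=1}^{9}(z_t−z̄)(z_{t+1}−z̄) = 106.8400
Denominator Σ(z_t−z̄)² = 246.4000
r_1 = 106.8400 / 246.4000 = 0.434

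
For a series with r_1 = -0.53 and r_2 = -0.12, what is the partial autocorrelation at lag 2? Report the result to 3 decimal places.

φ_{22} = (r_2 − r_1²) / (1 − r_1²)
r_1² = (-0.53)² = 0.2809
Numerator = -0.12 − 0.2809 = -0.4009; denominator = 1 − 0.2809 = 0.7191
φ_{22} = -0.4009 / 0.7191 = -0.558

-0.558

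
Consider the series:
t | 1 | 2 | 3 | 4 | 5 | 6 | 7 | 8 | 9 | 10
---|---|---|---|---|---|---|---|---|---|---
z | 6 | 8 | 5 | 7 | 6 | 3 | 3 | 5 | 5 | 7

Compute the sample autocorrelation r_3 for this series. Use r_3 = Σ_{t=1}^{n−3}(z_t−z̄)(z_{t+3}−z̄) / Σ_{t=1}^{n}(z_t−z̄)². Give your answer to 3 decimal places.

-0.133

Mean z̄ = (6 + 8 + 5 + 7 + 6 + 3 + 3 + 5 + 5 + 7)/10 = 5.5000
Numerator Σ_{t=1}^{7}(z_t−z̄)(z_{t+3}−z̄) = -3.2500
Denominator Σ(z_t−z̄)² = 24.5000
r_3 = -3.2500 / 24.5000 = -0.133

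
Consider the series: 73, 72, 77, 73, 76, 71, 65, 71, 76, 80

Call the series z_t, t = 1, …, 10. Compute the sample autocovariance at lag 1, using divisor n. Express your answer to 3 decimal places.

Mean z̄ = (73 + 72 + 77 + 73 + 76 + 71 + 65 + 71 + 76 + 80)/10 = 73.4000
Σ_{t=1}^{9}(z_t−z̄)(z_{t+1}−z̄) = 38.0400
γ_1 = 38.0400 / 10 = 3.804

3.804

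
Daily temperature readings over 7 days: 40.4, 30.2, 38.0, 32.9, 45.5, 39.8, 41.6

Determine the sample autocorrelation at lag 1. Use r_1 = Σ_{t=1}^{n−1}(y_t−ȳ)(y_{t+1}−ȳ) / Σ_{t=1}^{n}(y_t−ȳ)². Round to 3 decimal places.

Mean ȳ = (40.4 + 30.2 + 38.0 + 32.9 + 45.5 + 39.8 + 41.6)/7 = 38.3429
Numerator Σ_{t=1}^{6}(y_t−ȳ)(y_{t+1}−ȳ) = -35.8733
Denominator Σ(y_t−ȳ)² = 164.2371
r_1 = -35.8733 / 164.2371 = -0.218

-0.218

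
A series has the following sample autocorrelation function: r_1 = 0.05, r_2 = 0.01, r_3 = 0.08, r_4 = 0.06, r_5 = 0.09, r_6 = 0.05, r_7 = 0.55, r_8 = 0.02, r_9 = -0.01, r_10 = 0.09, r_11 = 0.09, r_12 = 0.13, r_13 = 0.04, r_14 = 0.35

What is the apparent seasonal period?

7

The largest autocorrelation is r_7 = 0.55, with a weaker echo at lag 14 (0.35); the remaining lags stay at or below 0.13.
The dominant spike at lag 7 indicates a seasonal period of 7.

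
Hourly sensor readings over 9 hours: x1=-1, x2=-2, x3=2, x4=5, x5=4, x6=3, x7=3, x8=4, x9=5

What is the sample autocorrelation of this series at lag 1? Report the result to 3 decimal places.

0.516

Mean x̄ = (-1 − 2 + 2 + 5 + 4 + 3 + 3 + 4 + 5)/9 = 2.5556
Numerator Σ_{t=1}^{8}(x_t−x̄)(x_{t+1}−x̄) = 25.9136
Denominator Σ(x_t−x̄)² = 50.2222
r_1 = 25.9136 / 50.2222 = 0.516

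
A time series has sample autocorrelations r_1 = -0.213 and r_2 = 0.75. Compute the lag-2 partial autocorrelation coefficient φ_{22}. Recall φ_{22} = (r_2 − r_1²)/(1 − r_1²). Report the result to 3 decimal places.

0.738

φ_{22} = (r_2 − r_1²) / (1 − r_1²)
r_1² = (-0.213)² = 0.045369
Numerator = 0.75 − 0.0454 = 0.7046; denominator = 1 − 0.0454 = 0.9546
φ_{22} = 0.7046 / 0.9546 = 0.738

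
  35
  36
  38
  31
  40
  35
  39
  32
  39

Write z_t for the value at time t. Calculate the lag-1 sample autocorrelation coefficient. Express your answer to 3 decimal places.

Mean z̄ = (35 + 36 + 38 + 31 + 40 + 35 + 39 + 32 + 39)/9 = 36.1111
Numerator Σ_{t=1}^{8}(z_t−z̄)(z_{t+1}−z̄) = -60.9012
Denominator Σ(z_t−z̄)² = 80.8889
r_1 = -60.9012 / 80.8889 = -0.753

-0.753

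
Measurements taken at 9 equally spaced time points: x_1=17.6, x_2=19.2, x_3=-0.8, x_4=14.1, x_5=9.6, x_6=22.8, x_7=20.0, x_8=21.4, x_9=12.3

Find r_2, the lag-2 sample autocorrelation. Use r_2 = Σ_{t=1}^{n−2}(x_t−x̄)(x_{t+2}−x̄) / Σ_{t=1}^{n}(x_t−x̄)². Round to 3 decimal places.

Mean x̄ = (17.6 + 19.2 − 0.8 + 14.1 + 9.6 + 22.8 + 20.0 + 21.4 + 12.3)/9 = 15.1333
Σ(x_t−x̄)(x_{t+2}−x̄) = (-39.3022) + (-4.2022) + (88.1644) + (-7.9222) + (-26.9289) + (48.0444) + (-13.7889) = 44.0644
Denominator Σ(x_t−x̄)² = 437.9400
r_2 = 44.0644 / 437.9400 = 0.101

0.101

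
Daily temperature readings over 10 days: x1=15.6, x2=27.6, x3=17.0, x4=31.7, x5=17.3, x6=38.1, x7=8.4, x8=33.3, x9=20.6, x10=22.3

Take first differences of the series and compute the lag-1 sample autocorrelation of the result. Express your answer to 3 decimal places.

First differences Δx: 12.0, -10.6, 14.7, -14.4, 20.8, -29.7, 24.9, -12.7, 1.7
Mean of differences = 0.7444
Numerator Σ(Δx_t−Δx̄)(Δx_{t+1}−Δx̄) = -2484.6731
Denominator Σ(Δx_t−Δx̄)² = 2773.7422
r_1(Δx) = -2484.6731 / 2773.7422 = -0.896

-0.896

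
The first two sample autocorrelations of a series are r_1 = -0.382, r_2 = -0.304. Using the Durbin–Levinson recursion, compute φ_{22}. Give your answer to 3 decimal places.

φ_{22} = (r_2 − r_1²) / (1 − r_1²)
r_1² = (-0.382)² = 0.145924
Numerator = -0.304 − 0.1459 = -0.4499; denominator = 1 − 0.1459 = 0.8541
φ_{22} = -0.4499 / 0.8541 = -0.527

-0.527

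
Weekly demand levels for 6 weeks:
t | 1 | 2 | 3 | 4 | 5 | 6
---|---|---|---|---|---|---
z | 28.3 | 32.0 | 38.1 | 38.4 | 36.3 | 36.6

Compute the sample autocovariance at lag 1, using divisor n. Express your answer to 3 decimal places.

Mean z̄ = (28.3 + 32.0 + 38.1 + 38.4 + 36.3 + 36.6)/6 = 34.9500
Deviations: -6.6500, -2.9500, 3.1500, 3.4500, 1.3500, 1.6500
Σ_{t=1}^{5}(z_t−z̄)(z_{t+1}−z̄) = 28.0775
γ_1 = 28.0775 / 6 = 4.680

4.680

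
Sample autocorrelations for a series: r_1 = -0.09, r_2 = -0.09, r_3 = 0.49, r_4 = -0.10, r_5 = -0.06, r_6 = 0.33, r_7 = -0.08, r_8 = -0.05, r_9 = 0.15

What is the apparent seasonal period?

The largest autocorrelation is r_3 = 0.49, with weaker echoes at lags 6 (0.33) and 9 (0.15); the remaining lags stay at or below -0.05.
The dominant spike at lag 3 indicates a seasonal period of 3.

3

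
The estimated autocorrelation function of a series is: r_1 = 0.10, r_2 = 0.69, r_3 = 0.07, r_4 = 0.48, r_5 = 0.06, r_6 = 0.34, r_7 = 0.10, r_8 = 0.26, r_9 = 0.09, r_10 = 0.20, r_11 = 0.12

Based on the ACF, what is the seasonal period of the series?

The largest autocorrelation is r_2 = 0.69, with weaker echoes at lags 4 (0.48), 6 (0.34), 8 (0.26) and 10 (0.20); the remaining lags stay at or below 0.12.
The dominant spike at lag 2 indicates a seasonal period of 2.

2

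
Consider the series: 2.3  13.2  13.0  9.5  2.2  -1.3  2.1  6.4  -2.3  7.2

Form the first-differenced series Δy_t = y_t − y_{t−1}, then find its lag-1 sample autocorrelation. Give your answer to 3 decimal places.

First differences Δy: 10.9, -0.2, -3.5, -7.3, -3.5, 3.4, 4.3, -8.7, 9.5
Mean of differences = 0.5444
Numerator Σ(Δy_t−Δȳ)(Δy_{t+1}−Δȳ) = -59.5775
Denominator Σ(Δy_t−Δȳ)² = 389.9622
r_1(Δy) = -59.5775 / 389.9622 = -0.153

-0.153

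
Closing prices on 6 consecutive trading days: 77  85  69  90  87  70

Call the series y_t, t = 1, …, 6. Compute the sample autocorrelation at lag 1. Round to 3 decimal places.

-0.437

Mean ȳ = (77 + 85 + 69 + 90 + 87 + 70)/6 = 79.6667
Σ(y_t−ȳ)(y_{t+1}−ȳ) = (-14.2222) + (-56.8889) + (-110.2222) + (75.7778) + (-70.8889) = -176.4444
Denominator Σ(y_t−ȳ)² = 403.3333
r_1 = -176.4444 / 403.3333 = -0.437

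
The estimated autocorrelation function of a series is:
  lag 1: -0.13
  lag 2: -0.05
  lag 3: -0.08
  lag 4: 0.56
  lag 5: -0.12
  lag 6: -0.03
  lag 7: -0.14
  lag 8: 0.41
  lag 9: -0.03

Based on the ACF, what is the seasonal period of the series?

The largest autocorrelation is r_4 = 0.56, with a weaker echo at lag 8 (0.41); the remaining lags stay at or below -0.03.
The dominant spike at lag 4 indicates a seasonal period of 4.

4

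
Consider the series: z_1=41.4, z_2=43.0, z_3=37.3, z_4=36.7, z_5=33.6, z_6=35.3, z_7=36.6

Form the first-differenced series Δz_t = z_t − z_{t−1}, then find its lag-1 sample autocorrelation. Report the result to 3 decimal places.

-0.299

First differences Δz: 1.6, -5.7, -0.6, -3.1, 1.7, 1.3
Mean of differences = -0.8000
Numerator Σ(Δz_t−Δz̄)(Δz_{t+1}−Δz̄) = -13.7000
Denominator Σ(Δz_t−Δz̄)² = 45.7600
r_1(Δz) = -13.7000 / 45.7600 = -0.299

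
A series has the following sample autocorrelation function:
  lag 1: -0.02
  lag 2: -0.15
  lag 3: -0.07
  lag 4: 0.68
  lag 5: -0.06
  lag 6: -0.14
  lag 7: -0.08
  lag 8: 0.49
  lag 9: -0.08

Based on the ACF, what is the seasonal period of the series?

4

The largest autocorrelation is r_4 = 0.68, with a weaker echo at lag 8 (0.49); the remaining lags stay at or below -0.02.
The dominant spike at lag 4 indicates a seasonal period of 4.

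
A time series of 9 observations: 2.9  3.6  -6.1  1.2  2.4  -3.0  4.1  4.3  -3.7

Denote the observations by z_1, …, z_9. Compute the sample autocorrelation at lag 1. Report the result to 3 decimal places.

-0.318

Mean z̄ = (2.9 + 3.6 − 6.1 + 1.2 + 2.4 − 3.0 + 4.1 + 4.3 − 3.7)/9 = 0.6333
Numerator Σ_{t=1}^{8}(z_t−z̄)(z_{t+1}−z̄) = -38.2578
Denominator Σ(z_t−z̄)² = 120.1600
r_1 = -38.2578 / 120.1600 = -0.318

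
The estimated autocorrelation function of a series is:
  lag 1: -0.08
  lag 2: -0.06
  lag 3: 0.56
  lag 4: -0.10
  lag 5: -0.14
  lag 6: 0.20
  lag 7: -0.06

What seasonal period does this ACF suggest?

3

The largest autocorrelation is r_3 = 0.56, with a weaker echo at lag 6 (0.20); the remaining lags stay at or below -0.06.
The dominant spike at lag 3 indicates a seasonal period of 3.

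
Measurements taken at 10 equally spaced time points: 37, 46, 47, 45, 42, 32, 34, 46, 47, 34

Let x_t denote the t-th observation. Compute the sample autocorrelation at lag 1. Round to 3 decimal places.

0.135

Mean x̄ = (37 + 46 + 47 + 45 + 42 + 32 + 34 + 46 + 47 + 34)/10 = 41.0000
Numerator Σ_{t=1}^{9}(x_t−x̄)(x_{t+1}−x̄) = 45.0000
Denominator Σ(x_t−x̄)² = 334.0000
r_1 = 45.0000 / 334.0000 = 0.135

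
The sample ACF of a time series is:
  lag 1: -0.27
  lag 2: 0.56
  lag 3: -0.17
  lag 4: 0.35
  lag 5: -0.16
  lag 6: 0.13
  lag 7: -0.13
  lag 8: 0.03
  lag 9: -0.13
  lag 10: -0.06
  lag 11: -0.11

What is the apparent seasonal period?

2

The largest autocorrelation is r_2 = 0.56, with a weaker echo at lag 4 (0.35); the remaining lags stay at or below 0.13.
The dominant spike at lag 2 indicates a seasonal period of 2.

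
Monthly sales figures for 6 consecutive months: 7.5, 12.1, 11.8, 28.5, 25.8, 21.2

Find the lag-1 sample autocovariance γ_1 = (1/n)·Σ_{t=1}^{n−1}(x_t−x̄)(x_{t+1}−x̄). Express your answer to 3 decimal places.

23.566

Mean x̄ = (7.5 + 12.1 + 11.8 + 28.5 + 25.8 + 21.2)/6 = 17.8167
Deviations: -10.3167, -5.7167, -6.0167, 10.6833, 7.9833, 3.3833
Σ_{t=1}^{5}(x_t−x̄)(x_{t+1}−x̄) = 141.3931
γ_1 = 141.3931 / 6 = 23.566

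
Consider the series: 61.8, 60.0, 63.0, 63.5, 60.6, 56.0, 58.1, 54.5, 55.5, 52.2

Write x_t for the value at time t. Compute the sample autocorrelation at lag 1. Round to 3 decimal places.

0.544

Mean x̄ = (61.8 + 60.0 + 63.0 + 63.5 + 60.6 + 56.0 + 58.1 + 54.5 + 55.5 + 52.2)/10 = 58.5200
Numerator Σ_{t=1}^{9}(x_t−x̄)(x_{t+1}−x̄) = 72.8856
Denominator Σ(x_t−x̄)² = 133.8960
r_1 = 72.8856 / 133.8960 = 0.544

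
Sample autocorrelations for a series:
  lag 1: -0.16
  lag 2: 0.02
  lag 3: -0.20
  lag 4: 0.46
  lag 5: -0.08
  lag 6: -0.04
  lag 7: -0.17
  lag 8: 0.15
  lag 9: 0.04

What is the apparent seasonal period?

4

The largest autocorrelation is r_4 = 0.46, with a weaker echo at lag 8 (0.15); the remaining lags stay at or below 0.04.
The dominant spike at lag 4 indicates a seasonal period of 4.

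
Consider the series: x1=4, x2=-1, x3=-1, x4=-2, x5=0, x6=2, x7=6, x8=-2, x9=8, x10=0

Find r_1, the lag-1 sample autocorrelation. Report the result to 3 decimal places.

Mean x̄ = (4 − 1 − 1 − 2 + 0 + 2 + 6 − 2 + 8 + 0)/10 = 1.4000
Numerator Σ_{t=1}^{9}(x_t−x̄)(x_{t+1}−x̄) = -32.9600
Denominator Σ(x_t−x̄)² = 110.4000
r_1 = -32.9600 / 110.4000 = -0.299

-0.299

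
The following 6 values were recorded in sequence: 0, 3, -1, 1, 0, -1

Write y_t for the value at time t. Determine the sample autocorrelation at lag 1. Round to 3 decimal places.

-0.451

Mean ȳ = (0 + 3 − 1 + 1 + 0 − 1)/6 = 0.3333
Deviations from mean: -0.3333, 2.6667, -1.3333, 0.6667, -0.3333, -1.3333
Σ(y_t−ȳ)(y_{t+1}−ȳ) = (-0.8889) + (-3.5556) + (-0.8889) + (-0.2222) + (0.4444) = -5.1111
Denominator Σ(y_t−ȳ)² = 11.3333
r_1 = -5.1111 / 11.3333 = -0.451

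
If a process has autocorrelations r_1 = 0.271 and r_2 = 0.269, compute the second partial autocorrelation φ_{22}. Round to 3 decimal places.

0.211

φ_{22} = (r_2 − r_1²) / (1 − r_1²)
r_1² = (0.271)² = 0.073441
Numerator = 0.269 − 0.0734 = 0.1956; denominator = 1 − 0.0734 = 0.9266
φ_{22} = 0.1956 / 0.9266 = 0.211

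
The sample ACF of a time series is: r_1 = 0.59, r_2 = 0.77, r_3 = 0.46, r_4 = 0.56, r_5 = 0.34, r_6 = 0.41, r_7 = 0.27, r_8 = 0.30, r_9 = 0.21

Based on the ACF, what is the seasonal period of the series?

The largest autocorrelation is r_2 = 0.77; the remaining lags stay at or below 0.59.
The dominant spike at lag 2 indicates a seasonal period of 2.

2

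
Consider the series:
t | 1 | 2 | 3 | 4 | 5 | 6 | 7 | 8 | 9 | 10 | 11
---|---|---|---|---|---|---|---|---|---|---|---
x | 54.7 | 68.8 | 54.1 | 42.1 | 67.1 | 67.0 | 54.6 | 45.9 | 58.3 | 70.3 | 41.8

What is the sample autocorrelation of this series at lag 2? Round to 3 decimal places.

-0.588

Mean x̄ = (54.7 + 68.8 + 54.1 + 42.1 + 67.1 + 67.0 + 54.6 + 45.9 + 58.3 + 70.3 + 41.8)/11 = 56.7909
Numerator Σ_{t=1}^{9}(x_t−x̄)(x_{t+2}−x̄) = -655.3474
Denominator Σ(x_t−x̄)² = 1115.0691
r_2 = -655.3474 / 1115.0691 = -0.588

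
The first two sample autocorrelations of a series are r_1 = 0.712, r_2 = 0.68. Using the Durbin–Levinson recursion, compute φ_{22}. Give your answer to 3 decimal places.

0.351

φ_{22} = (r_2 − r_1²) / (1 − r_1²)
r_1² = (0.712)² = 0.506944
Numerator = 0.68 − 0.5069 = 0.1731; denominator = 1 − 0.5069 = 0.4931
φ_{22} = 0.1731 / 0.4931 = 0.351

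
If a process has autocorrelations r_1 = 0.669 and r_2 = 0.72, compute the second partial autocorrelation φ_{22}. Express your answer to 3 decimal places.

0.493

φ_{22} = (r_2 − r_1²) / (1 − r_1²)
r_1² = (0.669)² = 0.447561
Numerator = 0.72 − 0.4476 = 0.2724; denominator = 1 − 0.4476 = 0.5524
φ_{22} = 0.2724 / 0.5524 = 0.493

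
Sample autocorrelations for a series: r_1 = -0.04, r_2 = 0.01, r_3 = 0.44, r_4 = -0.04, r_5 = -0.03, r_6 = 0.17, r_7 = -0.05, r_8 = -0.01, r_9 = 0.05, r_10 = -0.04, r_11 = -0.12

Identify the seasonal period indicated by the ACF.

The largest autocorrelation is r_3 = 0.44, with a weaker echo at lag 6 (0.17); the remaining lags stay at or below 0.05.
The dominant spike at lag 3 indicates a seasonal period of 3.

3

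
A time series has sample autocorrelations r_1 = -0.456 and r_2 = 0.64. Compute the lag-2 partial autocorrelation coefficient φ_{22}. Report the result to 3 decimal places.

φ_{22} = (r_2 − r_1²) / (1 − r_1²)
r_1² = (-0.456)² = 0.207936
Numerator = 0.64 − 0.2079 = 0.4321; denominator = 1 − 0.2079 = 0.7921
φ_{22} = 0.4321 / 0.7921 = 0.545

0.545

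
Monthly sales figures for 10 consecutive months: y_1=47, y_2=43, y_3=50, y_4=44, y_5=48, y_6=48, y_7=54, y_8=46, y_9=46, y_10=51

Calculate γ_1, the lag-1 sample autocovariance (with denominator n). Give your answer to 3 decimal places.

-2.859

Mean ȳ = (47 + 43 + 50 + 44 + 48 + 48 + 54 + 46 + 46 + 51)/10 = 47.7000
Σ_{t=1}^{9}(y_t−ȳ)(y_{t+1}−ȳ) = -28.5900
γ_1 = -28.5900 / 10 = -2.859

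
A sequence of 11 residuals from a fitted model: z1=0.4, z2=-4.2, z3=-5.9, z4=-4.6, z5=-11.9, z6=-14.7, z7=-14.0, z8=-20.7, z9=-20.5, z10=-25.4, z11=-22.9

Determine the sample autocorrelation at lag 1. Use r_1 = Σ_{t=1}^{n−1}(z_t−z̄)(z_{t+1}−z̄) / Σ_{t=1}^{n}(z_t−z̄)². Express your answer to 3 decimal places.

0.706

Mean z̄ = (0.4 − 4.2 − 5.9 − 4.6 − 11.9 − 14.7 − 14.0 − 20.7 − 20.5 − 25.4 − 22.9)/11 = -13.1273
Numerator Σ_{t=1}^{10}(z_t−z̄)(z_{t+1}−z̄) = 529.6802
Denominator Σ(z_t−z̄)² = 750.2018
r_1 = 529.6802 / 750.2018 = 0.706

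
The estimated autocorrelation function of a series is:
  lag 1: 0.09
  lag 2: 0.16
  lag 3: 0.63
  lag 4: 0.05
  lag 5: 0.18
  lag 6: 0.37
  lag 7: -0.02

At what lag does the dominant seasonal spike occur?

3

The largest autocorrelation is r_3 = 0.63, with a weaker echo at lag 6 (0.37); the remaining lags stay at or below 0.18.
The dominant spike at lag 3 indicates a seasonal period of 3.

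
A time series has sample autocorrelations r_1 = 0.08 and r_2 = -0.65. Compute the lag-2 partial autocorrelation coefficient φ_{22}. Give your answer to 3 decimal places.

-0.661

φ_{22} = (r_2 − r_1²) / (1 − r_1²)
r_1² = (0.08)² = 0.0064
Numerator = -0.65 − 0.0064 = -0.6564; denominator = 1 − 0.0064 = 0.9936
φ_{22} = -0.6564 / 0.9936 = -0.661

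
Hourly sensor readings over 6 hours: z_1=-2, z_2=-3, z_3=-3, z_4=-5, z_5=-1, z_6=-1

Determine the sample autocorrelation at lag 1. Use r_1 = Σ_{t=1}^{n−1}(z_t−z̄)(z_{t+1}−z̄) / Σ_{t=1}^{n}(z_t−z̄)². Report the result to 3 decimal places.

Mean z̄ = (-2 − 3 − 3 − 5 − 1 − 1)/6 = -2.5000
Deviations from mean: 0.5000, -0.5000, -0.5000, -2.5000, 1.5000, 1.5000
Σ(z_t−z̄)(z_{t+1}−z̄) = (-0.2500) + (0.2500) + (1.2500) + (-3.7500) + (2.2500) = -0.2500
Denominator Σ(z_t−z̄)² = 11.5000
r_1 = -0.2500 / 11.5000 = -0.022

-0.022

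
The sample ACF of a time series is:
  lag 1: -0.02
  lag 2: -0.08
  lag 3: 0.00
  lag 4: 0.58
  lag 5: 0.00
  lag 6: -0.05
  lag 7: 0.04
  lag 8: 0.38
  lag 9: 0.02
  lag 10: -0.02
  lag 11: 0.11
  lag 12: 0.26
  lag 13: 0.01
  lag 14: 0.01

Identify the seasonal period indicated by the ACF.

4

The largest autocorrelation is r_4 = 0.58, with weaker echoes at lags 8 (0.38) and 12 (0.26); the remaining lags stay at or below 0.11.
The dominant spike at lag 4 indicates a seasonal period of 4.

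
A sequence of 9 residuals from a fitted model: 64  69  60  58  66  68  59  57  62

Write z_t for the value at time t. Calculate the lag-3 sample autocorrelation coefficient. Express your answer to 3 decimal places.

-0.027

Mean z̄ = (64 + 69 + 60 + 58 + 66 + 68 + 59 + 57 + 62)/9 = 62.5556
Numerator Σ_{t=1}^{6}(z_t−z̄)(z_{t+3}−z̄) = -4.2593
Denominator Σ(z_t−z̄)² = 156.2222
r_3 = -4.2593 / 156.2222 = -0.027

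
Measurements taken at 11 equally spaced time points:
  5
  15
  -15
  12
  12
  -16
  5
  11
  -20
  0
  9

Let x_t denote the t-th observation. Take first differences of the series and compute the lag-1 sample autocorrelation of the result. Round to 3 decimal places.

-0.495

First differences Δx: 10, -30, 27, 0, -28, 21, 6, -31, 20, 9
Mean of differences = 0.4000
Numerator Σ(Δx_t−Δx̄)(Δx_{t+1}−Δx̄) = -2192.1600
Denominator Σ(Δx_t−Δx̄)² = 4430.4000
r_1(Δx) = -2192.1600 / 4430.4000 = -0.495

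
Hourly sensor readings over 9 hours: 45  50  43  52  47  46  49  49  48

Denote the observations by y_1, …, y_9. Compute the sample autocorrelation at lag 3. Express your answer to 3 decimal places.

-0.017

Mean ȳ = (45 + 50 + 43 + 52 + 47 + 46 + 49 + 49 + 48)/9 = 47.6667
Numerator Σ_{t=1}^{6}(y_t−ȳ)(y_{t+3}−ȳ) = -1.0000
Denominator Σ(y_t−ȳ)² = 60.0000
r_3 = -1.0000 / 60.0000 = -0.017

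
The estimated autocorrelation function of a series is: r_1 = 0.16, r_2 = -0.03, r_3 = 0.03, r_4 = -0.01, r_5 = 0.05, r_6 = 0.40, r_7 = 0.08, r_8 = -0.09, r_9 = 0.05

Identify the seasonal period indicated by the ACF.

6

The largest autocorrelation is r_6 = 0.40; the remaining lags stay at or below 0.16.
The dominant spike at lag 6 indicates a seasonal period of 6.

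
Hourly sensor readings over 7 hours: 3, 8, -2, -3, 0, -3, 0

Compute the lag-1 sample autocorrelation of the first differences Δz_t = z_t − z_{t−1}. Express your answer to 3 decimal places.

First differences Δz: 5, -10, -1, 3, -3, 3
Mean of differences = -0.5000
Numerator Σ(Δz_t−Δz̄)(Δz_{t+1}−Δz̄) = -66.7500
Denominator Σ(Δz_t−Δz̄)² = 151.5000
r_1(Δz) = -66.7500 / 151.5000 = -0.441

-0.441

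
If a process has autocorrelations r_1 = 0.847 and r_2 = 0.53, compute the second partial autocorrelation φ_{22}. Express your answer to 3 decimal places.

-0.663

φ_{22} = (r_2 − r_1²) / (1 − r_1²)
r_1² = (0.847)² = 0.717409
Numerator = 0.53 − 0.7174 = -0.1874; denominator = 1 − 0.7174 = 0.2826
φ_{22} = -0.1874 / 0.2826 = -0.663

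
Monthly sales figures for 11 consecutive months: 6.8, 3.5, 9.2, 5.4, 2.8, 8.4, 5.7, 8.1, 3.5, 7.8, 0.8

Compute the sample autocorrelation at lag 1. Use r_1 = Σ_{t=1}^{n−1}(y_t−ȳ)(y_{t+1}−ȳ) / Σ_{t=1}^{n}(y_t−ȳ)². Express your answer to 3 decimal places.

-0.522

Mean ȳ = (6.8 + 3.5 + 9.2 + 5.4 + 2.8 + 8.4 + 5.7 + 8.1 + 3.5 + 7.8 + 0.8)/11 = 5.6364
Numerator Σ_{t=1}^{10}(y_t−ȳ)(y_{t+1}−ȳ) = -38.1268
Denominator Σ(y_t−ȳ)² = 73.0655
r_1 = -38.1268 / 73.0655 = -0.522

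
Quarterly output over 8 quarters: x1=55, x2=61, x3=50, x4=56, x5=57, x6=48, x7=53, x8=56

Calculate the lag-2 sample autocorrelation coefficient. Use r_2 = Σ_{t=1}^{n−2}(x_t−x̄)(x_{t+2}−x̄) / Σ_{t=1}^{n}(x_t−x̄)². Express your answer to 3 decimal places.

Mean x̄ = (55 + 61 + 50 + 56 + 57 + 48 + 53 + 56)/8 = 54.5000
Deviations from mean: 0.5000, 6.5000, -4.5000, 1.5000, 2.5000, -6.5000, -1.5000, 1.5000
Σ(x_t−x̄)(x_{t+2}−x̄) = (-2.2500) + (9.7500) + (-11.2500) + (-9.7500) + (-3.7500) + (-9.7500) = -27.0000
Denominator Σ(x_t−x̄)² = 118.0000
r_2 = -27.0000 / 118.0000 = -0.229

-0.229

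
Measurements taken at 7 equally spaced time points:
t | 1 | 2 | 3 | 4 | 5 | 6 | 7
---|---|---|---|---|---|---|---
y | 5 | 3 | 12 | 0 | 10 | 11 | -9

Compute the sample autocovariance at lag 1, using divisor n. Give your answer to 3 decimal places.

Mean ȳ = (5 + 3 + 12 + 0 + 10 + 11 − 9)/7 = 4.5714
Σ_{t=1}^{6}(y_t−ȳ)(y_{t+1}−ȳ) = -123.4694
γ_1 = -123.4694 / 7 = -17.638

-17.638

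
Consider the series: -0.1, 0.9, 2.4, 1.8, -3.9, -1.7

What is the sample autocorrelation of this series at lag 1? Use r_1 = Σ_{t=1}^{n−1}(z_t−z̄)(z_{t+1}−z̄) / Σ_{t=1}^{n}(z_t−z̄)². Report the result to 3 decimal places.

0.219

Mean z̄ = (-0.1 + 0.9 + 2.4 + 1.8 − 3.9 − 1.7)/6 = -0.1000
Numerator Σ_{t=1}^{5}(z_t−z̄)(z_{t+1}−z̄) = 6.1100
Denominator Σ(z_t−z̄)² = 27.8600
r_1 = 6.1100 / 27.8600 = 0.219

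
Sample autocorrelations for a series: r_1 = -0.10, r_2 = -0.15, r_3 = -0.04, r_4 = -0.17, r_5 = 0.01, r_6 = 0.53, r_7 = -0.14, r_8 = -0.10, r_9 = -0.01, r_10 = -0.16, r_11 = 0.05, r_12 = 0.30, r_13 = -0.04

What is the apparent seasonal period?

The largest autocorrelation is r_6 = 0.53, with a weaker echo at lag 12 (0.30); the remaining lags stay at or below 0.05.
The dominant spike at lag 6 indicates a seasonal period of 6.

6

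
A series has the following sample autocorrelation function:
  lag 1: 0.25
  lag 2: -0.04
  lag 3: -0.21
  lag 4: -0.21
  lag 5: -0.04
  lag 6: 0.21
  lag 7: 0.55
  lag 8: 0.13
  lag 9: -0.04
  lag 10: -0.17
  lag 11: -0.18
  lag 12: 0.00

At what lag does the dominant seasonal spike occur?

7

The largest autocorrelation is r_7 = 0.55; the remaining lags stay at or below 0.25.
The dominant spike at lag 7 indicates a seasonal period of 7.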